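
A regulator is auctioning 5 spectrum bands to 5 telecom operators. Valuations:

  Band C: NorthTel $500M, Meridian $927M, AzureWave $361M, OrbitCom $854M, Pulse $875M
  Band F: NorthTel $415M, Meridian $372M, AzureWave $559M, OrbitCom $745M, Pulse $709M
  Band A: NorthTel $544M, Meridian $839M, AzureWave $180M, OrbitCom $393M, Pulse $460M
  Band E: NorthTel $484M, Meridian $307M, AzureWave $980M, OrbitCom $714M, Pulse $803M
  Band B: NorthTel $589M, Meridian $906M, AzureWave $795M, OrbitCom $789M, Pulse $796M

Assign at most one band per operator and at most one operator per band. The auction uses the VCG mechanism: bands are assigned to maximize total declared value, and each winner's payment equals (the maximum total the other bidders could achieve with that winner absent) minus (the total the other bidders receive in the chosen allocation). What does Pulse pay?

Efficient allocation: NorthTel→Band A ($544M), Meridian→Band B ($906M), AzureWave→Band E ($980M), OrbitCom→Band F ($745M), Pulse→Band C ($875M); total welfare W = $4050M.
Pulse receives Band C at value $875M, so the others get W − 875 = $3175M.
Without Pulse: best allocation of the remaining 4 bidders over all 5 bands is NorthTel→Band A ($544M), Meridian→Band B ($906M), AzureWave→Band E ($980M), OrbitCom→Band C ($854M), total $3284M.
VCG payment = (others' best without Pulse) − (others' welfare with Pulse) = 3284 − 3175 = $109M.

Pulse pays $109M.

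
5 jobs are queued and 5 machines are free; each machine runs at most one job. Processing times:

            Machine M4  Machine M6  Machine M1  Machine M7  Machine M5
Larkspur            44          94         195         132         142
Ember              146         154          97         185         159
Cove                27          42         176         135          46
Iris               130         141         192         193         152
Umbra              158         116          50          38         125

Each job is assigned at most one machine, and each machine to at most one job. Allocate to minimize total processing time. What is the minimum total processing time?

This is the linear assignment problem.
Optimal: Larkspur→Machine M4 (44 min), Ember→Machine M1 (97 min), Cove→Machine M5 (46 min), Iris→Machine M6 (141 min), Umbra→Machine M7 (38 min) — total 44+97+46+141+38 = 366 min.
Min-entry greedy (repeatedly take the single cheapest remaining cell) gives 408 min, worse by 42.
Next-best assignment: Larkspur→Machine M4, Ember→Machine M1, Cove→Machine M6, Iris→Machine M5, Umbra→Machine M7 = 373 min.
Swapping Umbra↔Ember (Umbra→Machine M1 50 min, Ember→Machine M7 185 min) adds 100.
No other one-to-one assignment undercuts 366 min.

Min total: 366 min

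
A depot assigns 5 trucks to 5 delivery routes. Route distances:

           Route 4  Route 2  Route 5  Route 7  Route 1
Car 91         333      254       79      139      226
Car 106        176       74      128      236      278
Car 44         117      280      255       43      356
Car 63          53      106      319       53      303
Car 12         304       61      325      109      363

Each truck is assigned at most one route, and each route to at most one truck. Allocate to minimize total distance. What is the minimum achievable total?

Optimal: Car 91→Route 1 (226 km), Car 106→Route 5 (128 km), Car 44→Route 7 (43 km), Car 63→Route 4 (53 km), Car 12→Route 2 (61 km) — total 226+128+43+53+61 = 511 km.
Next-best assignment: Car 91→Route 5, Car 106→Route 1, Car 44→Route 7, Car 63→Route 4, Car 12→Route 2 = 514 km.
Every other assignment is strictly worse.

Min total: 511 km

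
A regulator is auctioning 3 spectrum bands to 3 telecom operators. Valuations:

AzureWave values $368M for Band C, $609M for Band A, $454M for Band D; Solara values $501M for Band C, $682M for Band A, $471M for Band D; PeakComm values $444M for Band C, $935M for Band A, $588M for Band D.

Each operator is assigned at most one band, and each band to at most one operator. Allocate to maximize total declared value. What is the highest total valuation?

Max total: $1890M

Optimal: AzureWave→Band D ($454M), Solara→Band C ($501M), PeakComm→Band A ($935M) — total 454+501+935 = $1890M.
Next-best assignment: AzureWave→Band C, Solara→Band D, PeakComm→Band A = $1774M.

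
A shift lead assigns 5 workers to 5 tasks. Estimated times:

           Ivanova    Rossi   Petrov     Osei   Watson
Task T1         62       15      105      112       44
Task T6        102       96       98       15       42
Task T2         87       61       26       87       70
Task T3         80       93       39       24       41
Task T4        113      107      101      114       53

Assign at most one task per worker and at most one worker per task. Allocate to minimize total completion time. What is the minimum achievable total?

This is a one-to-one assignment (minimum-cost bipartite matching).
Optimal: Ivanova→Task T3 (80 min), Rossi→Task T1 (15 min), Petrov→Task T2 (26 min), Osei→Task T6 (15 min), Watson→Task T4 (53 min) — total 80+15+26+15+53 = 189 min.
Row-greedy (each worker in turn takes its cheapest remaining task) gives 230 min, worse by 41.
No other one-to-one assignment undercuts 189 min.

Minimum total: 189 min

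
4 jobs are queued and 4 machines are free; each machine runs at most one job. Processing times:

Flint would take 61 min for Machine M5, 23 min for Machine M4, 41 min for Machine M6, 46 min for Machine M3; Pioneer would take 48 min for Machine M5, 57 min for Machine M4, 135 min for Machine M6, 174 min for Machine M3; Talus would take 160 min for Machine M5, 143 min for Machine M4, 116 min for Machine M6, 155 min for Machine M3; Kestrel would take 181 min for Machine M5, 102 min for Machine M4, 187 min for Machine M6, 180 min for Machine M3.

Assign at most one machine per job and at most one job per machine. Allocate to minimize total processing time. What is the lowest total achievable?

Optimal: Flint→Machine M3 (46 min), Pioneer→Machine M5 (48 min), Talus→Machine M6 (116 min), Kestrel→Machine M4 (102 min) — total 46+48+116+102 = 312 min.
Column-greedy (each machine in turn goes to its cheapest remaining job) gives 367 min, worse by 55.
Next-best assignment: Flint→Machine M6, Pioneer→Machine M5, Talus→Machine M3, Kestrel→Machine M4 = 346 min.
Swapping Talus↔Kestrel (Talus→Machine M4 143 min, Kestrel→Machine M6 187 min) adds 112.

Minimum total: 312 min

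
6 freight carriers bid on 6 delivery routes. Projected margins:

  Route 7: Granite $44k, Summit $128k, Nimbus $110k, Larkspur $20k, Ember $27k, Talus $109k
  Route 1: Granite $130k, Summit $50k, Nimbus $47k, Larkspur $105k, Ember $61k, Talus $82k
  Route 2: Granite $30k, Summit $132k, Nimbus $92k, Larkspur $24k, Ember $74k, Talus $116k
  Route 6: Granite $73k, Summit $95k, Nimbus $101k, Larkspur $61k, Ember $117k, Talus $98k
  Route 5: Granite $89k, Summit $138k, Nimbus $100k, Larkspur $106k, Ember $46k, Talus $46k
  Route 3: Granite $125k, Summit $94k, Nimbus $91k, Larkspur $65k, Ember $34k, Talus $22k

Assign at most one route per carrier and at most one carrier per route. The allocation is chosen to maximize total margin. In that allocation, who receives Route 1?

Optimal: Granite→Route 3 ($125k), Summit→Route 5 ($138k), Nimbus→Route 7 ($110k), Larkspur→Route 1 ($105k), Ember→Route 6 ($117k), Talus→Route 2 ($116k) — total 125+138+110+105+117+116 = $711k.
Column-greedy (each route in turn goes to its best remaining carrier) gives $688k, worse by 23.
Next-best assignment: Granite→Route 3, Summit→Route 7, Nimbus→Route 5, Larkspur→Route 1, Ember→Route 6, Talus→Route 2 = $691k.
Every other assignment is strictly worse.
Larkspur's own top route is Route 5 ($106k), but forcing Larkspur→Route 5 and reassigning the rest optimally gives only $688k — worse by 23.

Larkspur receives Route 1.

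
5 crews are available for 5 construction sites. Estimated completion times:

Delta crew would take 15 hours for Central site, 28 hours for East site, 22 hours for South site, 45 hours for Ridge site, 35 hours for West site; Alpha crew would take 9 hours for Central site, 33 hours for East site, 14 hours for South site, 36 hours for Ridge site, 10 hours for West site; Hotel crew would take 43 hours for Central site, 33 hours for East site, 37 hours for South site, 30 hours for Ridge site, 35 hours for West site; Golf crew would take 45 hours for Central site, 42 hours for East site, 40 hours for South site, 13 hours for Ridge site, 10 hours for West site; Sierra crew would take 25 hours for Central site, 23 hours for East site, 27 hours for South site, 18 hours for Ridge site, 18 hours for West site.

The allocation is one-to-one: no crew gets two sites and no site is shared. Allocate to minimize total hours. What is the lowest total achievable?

Minimum total: 90 hours

This is the linear assignment problem.
Optimal: Delta crew→Central site (15 hours), Alpha crew→South site (14 hours), Hotel crew→East site (33 hours), Golf crew→West site (10 hours), Sierra crew→Ridge site (18 hours) — total 15+14+33+10+18 = 90 hours.
Row-greedy (each crew in turn takes its cheapest remaining site) gives 118 hours, worse by 28.
Next-best assignment: Delta crew→Central site, Alpha crew→South site, Hotel crew→Ridge site, Golf crew→West site, Sierra crew→East site = 92 hours.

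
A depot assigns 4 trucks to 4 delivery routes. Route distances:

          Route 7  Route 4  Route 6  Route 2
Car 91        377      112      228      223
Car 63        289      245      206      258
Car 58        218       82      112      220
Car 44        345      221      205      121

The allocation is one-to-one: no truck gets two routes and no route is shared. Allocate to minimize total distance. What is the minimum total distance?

This is a one-to-one assignment (minimum-cost bipartite matching).
Optimal: Car 91→Route 4 (112 km), Car 63→Route 7 (289 km), Car 58→Route 6 (112 km), Car 44→Route 2 (121 km) — total 112+289+112+121 = 634 km.
Column-greedy (each route in turn goes to its cheapest remaining truck) gives 793 km, worse by 159.
Next-best assignment: Car 91→Route 4, Car 63→Route 6, Car 58→Route 7, Car 44→Route 2 = 657 km.
Every other assignment is strictly worse.

Min total: 634 km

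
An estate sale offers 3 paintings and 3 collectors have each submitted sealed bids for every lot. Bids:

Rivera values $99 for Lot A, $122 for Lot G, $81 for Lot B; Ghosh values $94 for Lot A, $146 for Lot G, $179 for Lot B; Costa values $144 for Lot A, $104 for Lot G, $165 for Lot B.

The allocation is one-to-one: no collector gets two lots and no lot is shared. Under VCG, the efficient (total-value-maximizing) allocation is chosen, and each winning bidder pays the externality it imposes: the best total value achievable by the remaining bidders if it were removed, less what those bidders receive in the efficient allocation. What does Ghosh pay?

Efficient allocation: Rivera→Lot G ($122), Ghosh→Lot B ($179), Costa→Lot A ($144); total welfare W = $445.
Ghosh receives Lot B at value $179, so the others get W − 179 = $266.
Without Ghosh: best allocation of the remaining 2 bidders over all 3 lots is Rivera→Lot G ($122), Costa→Lot B ($165), total $287.
VCG payment = (others' best without Ghosh) − (others' welfare with Ghosh) = 287 − 266 = $21.

Ghosh pays $21.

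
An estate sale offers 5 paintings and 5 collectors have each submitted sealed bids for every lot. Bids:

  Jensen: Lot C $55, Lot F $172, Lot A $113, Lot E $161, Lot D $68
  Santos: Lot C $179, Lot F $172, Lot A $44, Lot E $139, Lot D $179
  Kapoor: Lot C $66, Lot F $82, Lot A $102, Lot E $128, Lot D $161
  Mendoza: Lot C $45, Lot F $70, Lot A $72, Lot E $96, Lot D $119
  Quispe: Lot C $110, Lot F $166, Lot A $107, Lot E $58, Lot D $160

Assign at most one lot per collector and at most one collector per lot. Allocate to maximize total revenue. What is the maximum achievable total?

Optimal: Jensen→Lot E ($161), Santos→Lot C ($179), Kapoor→Lot D ($161), Mendoza→Lot A ($72), Quispe→Lot F ($166) — total 161+179+161+72+166 = $739.
Next-best assignment: Jensen→Lot E, Santos→Lot C, Kapoor→Lot A, Mendoza→Lot D, Quispe→Lot F = $727.
No other one-to-one assignment exceeds $739.

Maximum total: $739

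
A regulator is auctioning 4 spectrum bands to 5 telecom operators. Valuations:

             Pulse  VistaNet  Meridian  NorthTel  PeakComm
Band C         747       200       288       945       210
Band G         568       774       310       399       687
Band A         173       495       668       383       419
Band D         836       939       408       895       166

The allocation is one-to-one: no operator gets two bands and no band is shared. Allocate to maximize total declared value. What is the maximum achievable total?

Maximum total: $3239M

Optimal: NorthTel→Band C ($945M), PeakComm→Band G ($687M), Meridian→Band A ($668M), VistaNet→Band D ($939M) — total 945+687+668+939 = $3239M.
Row-greedy (each operator in turn takes its best remaining band) gives $3223M, worse by 16.
Swapping VistaNet↔Meridian (VistaNet→Band A $495M, Meridian→Band D $408M) loses 704.
Checked against all permutations: $3239M is optimal.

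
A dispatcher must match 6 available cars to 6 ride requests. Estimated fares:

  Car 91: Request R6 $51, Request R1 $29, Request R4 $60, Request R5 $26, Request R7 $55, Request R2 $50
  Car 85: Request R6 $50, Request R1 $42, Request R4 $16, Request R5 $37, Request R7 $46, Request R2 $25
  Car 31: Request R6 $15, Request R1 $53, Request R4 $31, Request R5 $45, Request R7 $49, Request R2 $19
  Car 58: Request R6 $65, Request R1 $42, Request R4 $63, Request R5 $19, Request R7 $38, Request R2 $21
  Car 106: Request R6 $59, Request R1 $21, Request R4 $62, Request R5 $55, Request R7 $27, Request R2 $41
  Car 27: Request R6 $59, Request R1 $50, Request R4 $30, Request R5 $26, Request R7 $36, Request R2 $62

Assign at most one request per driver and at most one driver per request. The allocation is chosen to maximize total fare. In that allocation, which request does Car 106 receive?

Optimal: Car 91→Request R4 ($60), Car 85→Request R7 ($46), Car 31→Request R1 ($53), Car 58→Request R6 ($65), Car 106→Request R5 ($55), Car 27→Request R2 ($62) — total 60+46+53+65+55+62 = $341.
Column-greedy (each request in turn goes to its best remaining driver) gives $334, worse by 7.
Swapping Car 31↔Car 27 (Car 31→Request R2 $19, Car 27→Request R1 $50) loses 46.
Every other assignment is strictly worse.
Car 106's own top request is Request R4 ($62), but forcing Car 106→Request R4 and reassigning the rest optimally gives only $334 — worse by 7.

Car 106 receives Request R5.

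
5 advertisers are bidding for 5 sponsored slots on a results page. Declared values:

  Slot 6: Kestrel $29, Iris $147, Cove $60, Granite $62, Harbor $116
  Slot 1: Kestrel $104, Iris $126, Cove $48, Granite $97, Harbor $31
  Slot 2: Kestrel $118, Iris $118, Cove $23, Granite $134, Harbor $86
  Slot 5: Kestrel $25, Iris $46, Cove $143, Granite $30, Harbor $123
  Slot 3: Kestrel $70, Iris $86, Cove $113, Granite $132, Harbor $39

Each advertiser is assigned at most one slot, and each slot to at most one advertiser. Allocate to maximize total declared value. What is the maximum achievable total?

Maximum total: $635

Treat this as an assignment problem: match each advertiser to one slot.
Optimal: Kestrel→Slot 2 ($118), Iris→Slot 1 ($126), Cove→Slot 5 ($143), Granite→Slot 3 ($132), Harbor→Slot 6 ($116) — total 118+126+143+132+116 = $635.
Row-greedy (each advertiser in turn takes its best remaining slot) gives $571, worse by 64.
Next-best assignment: Kestrel→Slot 1, Iris→Slot 6, Cove→Slot 3, Granite→Slot 2, Harbor→Slot 5 = $621.
Checked against all permutations: $635 is optimal.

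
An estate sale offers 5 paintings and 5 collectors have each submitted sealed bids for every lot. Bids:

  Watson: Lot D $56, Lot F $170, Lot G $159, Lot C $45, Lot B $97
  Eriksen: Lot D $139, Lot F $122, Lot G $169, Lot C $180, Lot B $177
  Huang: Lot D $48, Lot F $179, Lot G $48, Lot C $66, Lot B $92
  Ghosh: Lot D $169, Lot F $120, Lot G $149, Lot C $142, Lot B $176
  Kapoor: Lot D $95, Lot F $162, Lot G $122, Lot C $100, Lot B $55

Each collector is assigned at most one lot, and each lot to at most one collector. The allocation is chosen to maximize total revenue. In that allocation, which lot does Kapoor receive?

Optimal: Watson→Lot G ($159), Eriksen→Lot C ($180), Huang→Lot F ($179), Ghosh→Lot B ($176), Kapoor→Lot D ($95) — total 159+180+179+176+95 = $789.
Swapping Eriksen↔Huang (Eriksen→Lot F $122, Huang→Lot C $66) loses 171.
Kapoor's own top lot is Lot F ($162), but forcing Kapoor→Lot F and reassigning the rest optimally gives only $762 — worse by 27.

Kapoor receives Lot D.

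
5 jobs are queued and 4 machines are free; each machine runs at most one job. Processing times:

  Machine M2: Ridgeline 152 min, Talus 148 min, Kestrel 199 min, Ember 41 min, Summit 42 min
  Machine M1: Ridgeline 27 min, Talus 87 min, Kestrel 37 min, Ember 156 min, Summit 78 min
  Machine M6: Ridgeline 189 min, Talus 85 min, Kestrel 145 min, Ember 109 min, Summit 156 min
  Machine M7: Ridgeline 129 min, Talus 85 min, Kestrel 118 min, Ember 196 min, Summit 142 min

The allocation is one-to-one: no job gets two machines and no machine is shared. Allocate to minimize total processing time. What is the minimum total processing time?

Optimal: Summit→Machine M2 (42 min), Ridgeline→Machine M1 (27 min), Ember→Machine M6 (109 min), Talus→Machine M7 (85 min) — total 42+27+109+85 = 263 min.
Next-best assignment: Ember→Machine M2, Ridgeline→Machine M1, Talus→Machine M6, Kestrel→Machine M7 = 271 min.

Minimum total: 263 min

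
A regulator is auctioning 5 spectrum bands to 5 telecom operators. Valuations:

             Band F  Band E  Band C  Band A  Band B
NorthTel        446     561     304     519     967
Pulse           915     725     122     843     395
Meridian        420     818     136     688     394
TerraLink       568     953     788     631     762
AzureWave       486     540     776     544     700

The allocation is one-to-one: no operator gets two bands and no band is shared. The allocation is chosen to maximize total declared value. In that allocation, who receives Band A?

Optimal: NorthTel→Band B ($967M), Pulse→Band F ($915M), Meridian→Band A ($688M), TerraLink→Band E ($953M), AzureWave→Band C ($776M) — total 967+915+688+953+776 = $4299M.
Row-greedy (each operator in turn takes its best remaining band) gives $4032M, worse by 267.
Every other assignment is strictly worse.
Meridian's own top band is Band E ($818M), but forcing Meridian→Band E and reassigning the rest optimally gives only $4107M — worse by 192.

Meridian receives Band A.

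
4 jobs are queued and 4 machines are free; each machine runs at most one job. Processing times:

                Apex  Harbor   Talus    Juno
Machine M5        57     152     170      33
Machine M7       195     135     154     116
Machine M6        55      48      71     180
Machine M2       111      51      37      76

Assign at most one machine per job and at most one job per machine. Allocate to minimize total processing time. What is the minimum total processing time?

This is a one-to-one assignment (minimum-cost bipartite matching).
Optimal: Apex→Machine M5 (57 min), Harbor→Machine M6 (48 min), Talus→Machine M2 (37 min), Juno→Machine M7 (116 min) — total 57+48+37+116 = 258 min.
Row-greedy (each job in turn takes its cheapest remaining machine) gives 293 min, worse by 35.
Next-best assignment: Apex→Machine M6, Harbor→Machine M7, Talus→Machine M2, Juno→Machine M5 = 260 min.

Min total: 258 min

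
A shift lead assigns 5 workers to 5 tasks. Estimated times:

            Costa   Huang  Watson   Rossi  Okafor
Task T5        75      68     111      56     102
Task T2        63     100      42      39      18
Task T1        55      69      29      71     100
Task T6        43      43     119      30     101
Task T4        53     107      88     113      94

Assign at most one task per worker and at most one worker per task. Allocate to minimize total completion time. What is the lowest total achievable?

Optimal: Costa→Task T4 (53 min), Huang→Task T5 (68 min), Watson→Task T1 (29 min), Rossi→Task T6 (30 min), Okafor→Task T2 (18 min) — total 53+68+29+30+18 = 198 min.
Column-greedy (each task in turn goes to its cheapest remaining worker) gives 253 min, worse by 55.

Minimum total: 198 min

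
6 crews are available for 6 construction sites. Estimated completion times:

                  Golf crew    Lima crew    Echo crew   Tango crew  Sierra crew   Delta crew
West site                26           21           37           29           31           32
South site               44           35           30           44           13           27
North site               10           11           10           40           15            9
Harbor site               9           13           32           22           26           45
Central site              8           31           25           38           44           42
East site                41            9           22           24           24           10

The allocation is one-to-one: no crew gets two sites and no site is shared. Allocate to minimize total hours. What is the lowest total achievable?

Minimum total: 83 hours

Optimal: Golf crew→Central site (8 hours), Lima crew→Harbor site (13 hours), Echo crew→North site (10 hours), Tango crew→West site (29 hours), Sierra crew→South site (13 hours), Delta crew→East site (10 hours) — total 8+13+10+29+13+10 = 83 hours.
No other one-to-one assignment undercuts 83 hours.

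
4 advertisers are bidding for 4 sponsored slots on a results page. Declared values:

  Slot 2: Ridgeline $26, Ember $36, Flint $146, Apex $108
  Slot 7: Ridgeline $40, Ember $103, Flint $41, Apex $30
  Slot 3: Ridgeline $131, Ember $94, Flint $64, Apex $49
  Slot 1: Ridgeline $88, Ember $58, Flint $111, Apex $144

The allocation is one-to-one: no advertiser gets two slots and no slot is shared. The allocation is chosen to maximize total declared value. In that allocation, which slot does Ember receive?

Ember receives Slot 7.

Optimal: Ridgeline→Slot 3 ($131), Ember→Slot 7 ($103), Flint→Slot 2 ($146), Apex→Slot 1 ($144) — total 131+103+146+144 = $524.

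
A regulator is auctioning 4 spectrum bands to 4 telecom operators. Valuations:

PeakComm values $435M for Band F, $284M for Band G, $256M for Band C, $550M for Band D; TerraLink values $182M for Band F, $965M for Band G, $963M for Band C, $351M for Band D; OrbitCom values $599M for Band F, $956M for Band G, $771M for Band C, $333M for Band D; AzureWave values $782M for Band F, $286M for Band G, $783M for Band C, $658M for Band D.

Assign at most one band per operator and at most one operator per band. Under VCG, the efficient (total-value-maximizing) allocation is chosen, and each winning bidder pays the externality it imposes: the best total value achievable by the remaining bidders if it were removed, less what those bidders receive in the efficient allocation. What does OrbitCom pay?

Efficient allocation: PeakComm→Band D ($550M), TerraLink→Band C ($963M), OrbitCom→Band G ($956M), AzureWave→Band F ($782M); total welfare W = $3251M.
OrbitCom receives Band G at value $956M, so the others get W − 956 = $2295M.
Without OrbitCom: best allocation of the remaining 3 bidders over all 4 bands is PeakComm→Band D ($550M), TerraLink→Band G ($965M), AzureWave→Band C ($783M), total $2298M.
VCG payment = (others' best without OrbitCom) − (others' welfare with OrbitCom) = 2298 − 2295 = $3M.

OrbitCom pays $3M.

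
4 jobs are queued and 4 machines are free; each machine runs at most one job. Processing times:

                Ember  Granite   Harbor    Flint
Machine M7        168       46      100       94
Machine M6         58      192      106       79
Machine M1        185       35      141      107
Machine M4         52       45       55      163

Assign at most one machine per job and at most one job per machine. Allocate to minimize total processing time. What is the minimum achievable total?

Min total: 242 min

Optimal: Ember→Machine M6 (58 min), Granite→Machine M1 (35 min), Harbor→Machine M4 (55 min), Flint→Machine M7 (94 min) — total 58+35+55+94 = 242 min.
Row-greedy (each job in turn takes its cheapest remaining machine) gives 266 min, worse by 24.
Next-best assignment: Ember→Machine M6, Granite→Machine M7, Harbor→Machine M4, Flint→Machine M1 = 266 min.
Swapping Granite↔Flint (Granite→Machine M7 46 min, Flint→Machine M1 107 min) adds 24.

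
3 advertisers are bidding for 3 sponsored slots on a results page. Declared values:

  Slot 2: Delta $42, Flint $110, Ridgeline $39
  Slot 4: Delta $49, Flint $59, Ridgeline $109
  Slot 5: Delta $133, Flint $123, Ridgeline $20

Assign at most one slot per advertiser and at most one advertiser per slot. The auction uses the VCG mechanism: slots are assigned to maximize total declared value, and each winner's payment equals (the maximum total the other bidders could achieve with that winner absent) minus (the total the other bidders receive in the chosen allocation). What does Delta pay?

Delta pays $13.

Efficient allocation: Delta→Slot 5 ($133), Flint→Slot 2 ($110), Ridgeline→Slot 4 ($109); total welfare W = $352.
Delta receives Slot 5 at value $133, so the others get W − 133 = $219.
Without Delta: best allocation of the remaining 2 bidders over all 3 slots is Flint→Slot 5 ($123), Ridgeline→Slot 4 ($109), total $232.
VCG payment = (others' best without Delta) − (others' welfare with Delta) = 232 − 219 = $13.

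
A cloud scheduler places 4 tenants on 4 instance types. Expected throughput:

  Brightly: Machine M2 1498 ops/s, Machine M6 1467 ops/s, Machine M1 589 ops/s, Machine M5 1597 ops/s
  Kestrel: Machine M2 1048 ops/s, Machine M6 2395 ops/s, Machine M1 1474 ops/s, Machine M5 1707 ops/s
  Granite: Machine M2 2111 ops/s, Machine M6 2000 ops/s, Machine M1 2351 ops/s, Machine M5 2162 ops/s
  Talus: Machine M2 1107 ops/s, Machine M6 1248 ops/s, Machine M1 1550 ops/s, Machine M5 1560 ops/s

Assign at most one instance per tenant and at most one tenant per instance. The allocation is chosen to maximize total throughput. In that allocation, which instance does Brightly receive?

Brightly receives Machine M2.

This is the linear assignment problem.
Optimal: Brightly→Machine M2 (1498 ops/s), Kestrel→Machine M6 (2395 ops/s), Granite→Machine M1 (2351 ops/s), Talus→Machine M5 (1560 ops/s) — total 1498+2395+2351+1560 = 7804 ops/s.
Column-greedy (each instance in turn goes to its best remaining tenant) gives 7653 ops/s, worse by 151.
Next-best assignment: Brightly→Machine M5, Kestrel→Machine M6, Granite→Machine M2, Talus→Machine M1 = 7653 ops/s.
Brightly's own top instance is Machine M5 (1597 ops/s), but forcing Brightly→Machine M5 and reassigning the rest optimally gives only 7653 ops/s — worse by 151.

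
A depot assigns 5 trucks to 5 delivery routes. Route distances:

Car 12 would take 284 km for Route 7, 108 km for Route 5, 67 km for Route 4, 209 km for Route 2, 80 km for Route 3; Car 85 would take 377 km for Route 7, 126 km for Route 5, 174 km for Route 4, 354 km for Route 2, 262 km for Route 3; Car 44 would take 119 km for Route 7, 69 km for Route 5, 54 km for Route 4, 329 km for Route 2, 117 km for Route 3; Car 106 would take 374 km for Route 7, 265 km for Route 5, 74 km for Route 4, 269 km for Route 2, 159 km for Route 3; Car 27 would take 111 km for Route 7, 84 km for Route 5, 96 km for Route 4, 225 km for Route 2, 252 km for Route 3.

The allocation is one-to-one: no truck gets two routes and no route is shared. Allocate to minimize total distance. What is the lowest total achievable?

Minimum total: 624 km

Optimal: Car 12→Route 3 (80 km), Car 85→Route 5 (126 km), Car 44→Route 7 (119 km), Car 106→Route 4 (74 km), Car 27→Route 2 (225 km) — total 80+126+119+74+225 = 624 km.
Column-greedy (each route in turn goes to its cheapest remaining truck) gives 778 km, worse by 154.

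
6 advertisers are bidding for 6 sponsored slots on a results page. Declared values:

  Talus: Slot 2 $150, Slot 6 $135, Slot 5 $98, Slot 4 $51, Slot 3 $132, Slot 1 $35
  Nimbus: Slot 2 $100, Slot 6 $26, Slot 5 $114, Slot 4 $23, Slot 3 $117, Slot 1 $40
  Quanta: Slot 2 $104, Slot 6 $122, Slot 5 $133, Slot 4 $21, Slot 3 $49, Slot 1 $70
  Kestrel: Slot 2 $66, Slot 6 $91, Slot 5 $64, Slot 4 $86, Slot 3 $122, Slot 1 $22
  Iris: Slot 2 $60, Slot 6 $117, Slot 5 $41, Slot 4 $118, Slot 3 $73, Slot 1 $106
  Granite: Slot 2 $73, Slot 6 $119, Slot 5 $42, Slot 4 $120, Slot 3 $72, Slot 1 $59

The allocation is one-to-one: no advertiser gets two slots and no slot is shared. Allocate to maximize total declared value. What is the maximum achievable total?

Max total: $734

Optimal: Talus→Slot 2 ($150), Nimbus→Slot 5 ($114), Quanta→Slot 6 ($122), Kestrel→Slot 3 ($122), Iris→Slot 1 ($106), Granite→Slot 4 ($120) — total 150+114+122+122+106+120 = $734.
Row-greedy (each advertiser in turn takes its best remaining slot) gives $668, worse by 66.
Next-best assignment: Talus→Slot 2, Nimbus→Slot 3, Quanta→Slot 5, Kestrel→Slot 6, Iris→Slot 1, Granite→Slot 4 = $717.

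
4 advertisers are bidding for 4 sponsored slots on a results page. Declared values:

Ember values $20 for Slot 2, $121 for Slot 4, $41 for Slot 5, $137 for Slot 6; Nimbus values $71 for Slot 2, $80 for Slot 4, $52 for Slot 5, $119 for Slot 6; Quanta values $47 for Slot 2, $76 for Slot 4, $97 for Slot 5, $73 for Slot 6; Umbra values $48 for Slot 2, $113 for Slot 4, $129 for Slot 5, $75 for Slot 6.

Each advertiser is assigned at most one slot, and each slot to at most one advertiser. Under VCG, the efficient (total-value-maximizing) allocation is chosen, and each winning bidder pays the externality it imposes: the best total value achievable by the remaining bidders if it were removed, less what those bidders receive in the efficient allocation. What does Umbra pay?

Efficient allocation: Ember→Slot 6 ($137), Nimbus→Slot 2 ($71), Quanta→Slot 5 ($97), Umbra→Slot 4 ($113); total welfare W = $418.
Umbra receives Slot 4 at value $113, so the others get W − 113 = $305.
Without Umbra: best allocation of the remaining 3 bidders over all 4 slots is Ember→Slot 4 ($121), Nimbus→Slot 6 ($119), Quanta→Slot 5 ($97), total $337.
VCG payment = (others' best without Umbra) − (others' welfare with Umbra) = 337 − 305 = $32.

Umbra pays $32.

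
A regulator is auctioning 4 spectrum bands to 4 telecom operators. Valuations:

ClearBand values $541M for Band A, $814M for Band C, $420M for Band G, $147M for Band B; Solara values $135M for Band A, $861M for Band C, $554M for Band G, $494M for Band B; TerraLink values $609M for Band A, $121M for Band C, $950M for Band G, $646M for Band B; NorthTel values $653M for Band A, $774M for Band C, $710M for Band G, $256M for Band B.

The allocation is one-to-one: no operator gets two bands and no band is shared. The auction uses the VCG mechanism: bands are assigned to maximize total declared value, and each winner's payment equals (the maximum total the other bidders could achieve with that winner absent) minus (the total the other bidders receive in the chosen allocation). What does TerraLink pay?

Efficient allocation: ClearBand→Band C ($814M), Solara→Band B ($494M), TerraLink→Band G ($950M), NorthTel→Band A ($653M); total welfare W = $2911M.
TerraLink receives Band G at value $950M, so the others get W − 950 = $1961M.
Without TerraLink: best allocation of the remaining 3 bidders over all 4 bands is ClearBand→Band A ($541M), Solara→Band C ($861M), NorthTel→Band G ($710M), total $2112M.
VCG payment = (others' best without TerraLink) − (others' welfare with TerraLink) = 2112 − 1961 = $151M.

TerraLink pays $151M.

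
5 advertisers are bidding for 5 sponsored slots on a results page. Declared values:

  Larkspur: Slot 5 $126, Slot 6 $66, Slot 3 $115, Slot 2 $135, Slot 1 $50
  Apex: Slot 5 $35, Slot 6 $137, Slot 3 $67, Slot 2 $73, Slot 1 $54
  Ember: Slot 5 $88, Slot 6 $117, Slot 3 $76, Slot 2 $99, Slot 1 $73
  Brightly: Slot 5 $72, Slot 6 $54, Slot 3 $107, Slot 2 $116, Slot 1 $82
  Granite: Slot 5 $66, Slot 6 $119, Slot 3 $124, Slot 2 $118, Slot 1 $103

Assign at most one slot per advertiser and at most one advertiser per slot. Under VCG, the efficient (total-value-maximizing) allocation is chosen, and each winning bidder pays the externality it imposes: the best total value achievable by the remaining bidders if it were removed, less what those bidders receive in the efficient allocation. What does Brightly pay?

Efficient allocation: Larkspur→Slot 5 ($126), Apex→Slot 6 ($137), Ember→Slot 1 ($73), Brightly→Slot 2 ($116), Granite→Slot 3 ($124); total welfare W = $576.
Brightly receives Slot 2 at value $116, so the others get W − 116 = $460.
Without Brightly: best allocation of the remaining 4 bidders over all 5 slots is Larkspur→Slot 5 ($126), Apex→Slot 6 ($137), Ember→Slot 2 ($99), Granite→Slot 3 ($124), total $486.
VCG payment = (others' best without Brightly) − (others' welfare with Brightly) = 486 − 460 = $26.

Brightly pays $26.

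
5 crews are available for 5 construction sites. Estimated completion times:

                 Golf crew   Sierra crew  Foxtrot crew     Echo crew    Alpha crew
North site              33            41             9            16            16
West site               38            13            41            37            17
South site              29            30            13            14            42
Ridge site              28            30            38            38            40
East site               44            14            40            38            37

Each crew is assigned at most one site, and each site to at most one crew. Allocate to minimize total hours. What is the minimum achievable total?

This is a one-to-one assignment (minimum-cost bipartite matching).
Optimal: Golf crew→Ridge site (28 hours), Sierra crew→East site (14 hours), Foxtrot crew→North site (9 hours), Echo crew→South site (14 hours), Alpha crew→West site (17 hours) — total 28+14+9+14+17 = 82 hours.
Min-entry greedy (repeatedly take the single cheapest remaining cell) gives 101 hours, worse by 19.
Swapping Alpha crew↔Sierra crew (Alpha crew→East site 37 hours, Sierra crew→West site 13 hours) adds 19.

Min total: 82 hours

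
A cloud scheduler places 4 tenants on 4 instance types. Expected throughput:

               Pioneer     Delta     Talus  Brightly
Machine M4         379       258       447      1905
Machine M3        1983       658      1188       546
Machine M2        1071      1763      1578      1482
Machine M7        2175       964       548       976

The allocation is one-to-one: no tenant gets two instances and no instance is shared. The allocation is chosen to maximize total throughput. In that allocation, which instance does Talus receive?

Talus receives Machine M3.

Optimal: Pioneer→Machine M7 (2175 ops/s), Delta→Machine M2 (1763 ops/s), Talus→Machine M3 (1188 ops/s), Brightly→Machine M4 (1905 ops/s) — total 2175+1763+1188+1905 = 7031 ops/s.
Column-greedy (each instance in turn goes to its best remaining tenant) gives 6199 ops/s, worse by 832.
Every other assignment is strictly worse.
Talus's own top instance is Machine M2 (1578 ops/s), but forcing Talus→Machine M2 and reassigning the rest optimally gives only 6430 ops/s — worse by 601.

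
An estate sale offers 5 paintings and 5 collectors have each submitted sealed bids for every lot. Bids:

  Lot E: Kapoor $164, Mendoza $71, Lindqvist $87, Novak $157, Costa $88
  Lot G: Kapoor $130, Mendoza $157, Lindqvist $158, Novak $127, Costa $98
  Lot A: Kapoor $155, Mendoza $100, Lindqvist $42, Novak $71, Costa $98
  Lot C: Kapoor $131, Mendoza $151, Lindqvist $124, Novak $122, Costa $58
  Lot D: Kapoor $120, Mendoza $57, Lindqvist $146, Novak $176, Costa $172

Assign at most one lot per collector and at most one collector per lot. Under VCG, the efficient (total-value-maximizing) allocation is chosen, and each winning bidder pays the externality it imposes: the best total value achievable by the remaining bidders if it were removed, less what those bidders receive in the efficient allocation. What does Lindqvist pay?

Lindqvist pays $6.

Efficient allocation: Kapoor→Lot A ($155), Mendoza→Lot C ($151), Lindqvist→Lot G ($158), Novak→Lot E ($157), Costa→Lot D ($172); total welfare W = $793.
Lindqvist receives Lot G at value $158, so the others get W − 158 = $635.
Without Lindqvist: best allocation of the remaining 4 bidders over all 5 lots is Kapoor→Lot A ($155), Mendoza→Lot G ($157), Novak→Lot E ($157), Costa→Lot D ($172), total $641.
VCG payment = (others' best without Lindqvist) − (others' welfare with Lindqvist) = 641 − 635 = $6.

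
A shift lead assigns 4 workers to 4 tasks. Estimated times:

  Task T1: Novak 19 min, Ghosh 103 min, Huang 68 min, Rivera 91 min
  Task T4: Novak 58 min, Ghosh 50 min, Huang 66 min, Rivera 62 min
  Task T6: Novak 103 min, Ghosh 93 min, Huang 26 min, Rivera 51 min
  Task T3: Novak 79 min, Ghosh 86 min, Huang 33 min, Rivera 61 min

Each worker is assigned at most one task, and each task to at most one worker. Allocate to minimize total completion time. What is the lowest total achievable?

Minimum total: 153 min

Optimal: Novak→Task T1 (19 min), Ghosh→Task T4 (50 min), Huang→Task T3 (33 min), Rivera→Task T6 (51 min) — total 19+50+33+51 = 153 min.
Min-entry greedy (repeatedly take the single cheapest remaining cell) gives 156 min, worse by 3.
Next-best assignment: Novak→Task T1, Ghosh→Task T4, Huang→Task T6, Rivera→Task T3 = 156 min.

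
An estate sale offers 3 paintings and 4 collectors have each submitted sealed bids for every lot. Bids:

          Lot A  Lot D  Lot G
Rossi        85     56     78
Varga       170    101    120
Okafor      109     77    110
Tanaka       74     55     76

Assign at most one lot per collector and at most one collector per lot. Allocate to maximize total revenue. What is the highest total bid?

Maximum total: $336

Optimal: Varga→Lot A ($170), Rossi→Lot D ($56), Okafor→Lot G ($110) — total 170+56+110 = $336.
Column-greedy (each lot in turn goes to its best remaining collector) gives $325, worse by 11.
Next-best assignment: Varga→Lot A, Tanaka→Lot D, Okafor→Lot G = $335.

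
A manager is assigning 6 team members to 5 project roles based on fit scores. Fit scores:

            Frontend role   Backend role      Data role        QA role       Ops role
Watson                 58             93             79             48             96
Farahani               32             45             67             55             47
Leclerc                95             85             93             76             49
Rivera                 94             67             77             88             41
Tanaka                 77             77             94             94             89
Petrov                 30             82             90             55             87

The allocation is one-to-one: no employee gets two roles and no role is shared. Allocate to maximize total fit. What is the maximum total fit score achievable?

Treat this as an assignment problem: match each employee to one role.
Optimal: Rivera→Frontend role (94 pts), Watson→Backend role (93 pts), Leclerc→Data role (93 pts), Tanaka→QA role (94 pts), Petrov→Ops role (87 pts) — total 94+93+93+94+87 = 461 pts.
Max-entry greedy (repeatedly take the single best remaining cell) gives 455 pts, worse by 6.

Maximum total: 461 pts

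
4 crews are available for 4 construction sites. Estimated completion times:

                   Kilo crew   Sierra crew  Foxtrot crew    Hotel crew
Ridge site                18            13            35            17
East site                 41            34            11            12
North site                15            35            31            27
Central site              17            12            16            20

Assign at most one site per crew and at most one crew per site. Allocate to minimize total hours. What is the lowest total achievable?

Min total: 55 hours

Treat this as an assignment problem: match each crew to one site.
Optimal: Kilo crew→North site (15 hours), Sierra crew→Central site (12 hours), Foxtrot crew→East site (11 hours), Hotel crew→Ridge site (17 hours) — total 15+12+11+17 = 55 hours.
Column-greedy (each site in turn goes to its cheapest remaining crew) gives 59 hours, worse by 4.
Next-best assignment: Kilo crew→North site, Sierra crew→Ridge site, Foxtrot crew→Central site, Hotel crew→East site = 56 hours.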